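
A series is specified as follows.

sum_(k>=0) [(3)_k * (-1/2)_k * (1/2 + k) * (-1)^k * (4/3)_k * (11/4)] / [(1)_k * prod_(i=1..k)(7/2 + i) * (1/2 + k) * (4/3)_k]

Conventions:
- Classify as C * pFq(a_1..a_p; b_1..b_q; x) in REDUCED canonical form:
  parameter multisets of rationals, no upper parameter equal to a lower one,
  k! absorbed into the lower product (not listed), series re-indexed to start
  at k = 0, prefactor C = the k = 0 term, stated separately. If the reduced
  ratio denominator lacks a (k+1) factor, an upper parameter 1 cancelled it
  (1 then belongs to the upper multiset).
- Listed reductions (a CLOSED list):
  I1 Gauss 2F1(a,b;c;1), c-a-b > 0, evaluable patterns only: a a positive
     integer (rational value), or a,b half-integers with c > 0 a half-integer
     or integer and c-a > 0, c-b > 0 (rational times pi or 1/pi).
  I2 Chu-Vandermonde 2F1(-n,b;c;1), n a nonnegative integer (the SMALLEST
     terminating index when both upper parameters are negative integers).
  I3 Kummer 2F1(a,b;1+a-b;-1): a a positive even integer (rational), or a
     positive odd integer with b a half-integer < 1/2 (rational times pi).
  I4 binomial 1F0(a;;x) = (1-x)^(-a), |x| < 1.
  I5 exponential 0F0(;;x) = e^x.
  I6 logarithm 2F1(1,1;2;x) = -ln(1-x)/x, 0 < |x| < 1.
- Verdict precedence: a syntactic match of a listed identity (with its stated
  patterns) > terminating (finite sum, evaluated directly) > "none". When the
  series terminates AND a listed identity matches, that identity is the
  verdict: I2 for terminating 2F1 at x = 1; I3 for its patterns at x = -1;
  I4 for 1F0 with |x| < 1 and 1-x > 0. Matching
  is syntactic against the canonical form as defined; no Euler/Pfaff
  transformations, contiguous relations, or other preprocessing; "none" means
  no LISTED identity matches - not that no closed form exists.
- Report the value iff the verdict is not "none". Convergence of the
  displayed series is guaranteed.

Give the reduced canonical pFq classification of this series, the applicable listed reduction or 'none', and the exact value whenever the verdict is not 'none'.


Classification (C = 11/4): 2F1 with upper {-1/2, 3}, lower {9/2}, argument x = -1. Verdict: Kummer's theorem (I3) fires (x = -1; c = 9/2 equals 1+a-b for upper {-1/2, 3}: listed pattern). Sum: (1155/1024) * pi.

First insight: with t_0 = 11/4, (1)_k (C = 11/4) is k! itself.
Adjacent-term ratio: r(k) = (-1) * (k-1/2) (k+3) / [(k+9/2) (k+1)] - poly over poly, x = (-1) from leading terms; C = 11/4 at k = 0.


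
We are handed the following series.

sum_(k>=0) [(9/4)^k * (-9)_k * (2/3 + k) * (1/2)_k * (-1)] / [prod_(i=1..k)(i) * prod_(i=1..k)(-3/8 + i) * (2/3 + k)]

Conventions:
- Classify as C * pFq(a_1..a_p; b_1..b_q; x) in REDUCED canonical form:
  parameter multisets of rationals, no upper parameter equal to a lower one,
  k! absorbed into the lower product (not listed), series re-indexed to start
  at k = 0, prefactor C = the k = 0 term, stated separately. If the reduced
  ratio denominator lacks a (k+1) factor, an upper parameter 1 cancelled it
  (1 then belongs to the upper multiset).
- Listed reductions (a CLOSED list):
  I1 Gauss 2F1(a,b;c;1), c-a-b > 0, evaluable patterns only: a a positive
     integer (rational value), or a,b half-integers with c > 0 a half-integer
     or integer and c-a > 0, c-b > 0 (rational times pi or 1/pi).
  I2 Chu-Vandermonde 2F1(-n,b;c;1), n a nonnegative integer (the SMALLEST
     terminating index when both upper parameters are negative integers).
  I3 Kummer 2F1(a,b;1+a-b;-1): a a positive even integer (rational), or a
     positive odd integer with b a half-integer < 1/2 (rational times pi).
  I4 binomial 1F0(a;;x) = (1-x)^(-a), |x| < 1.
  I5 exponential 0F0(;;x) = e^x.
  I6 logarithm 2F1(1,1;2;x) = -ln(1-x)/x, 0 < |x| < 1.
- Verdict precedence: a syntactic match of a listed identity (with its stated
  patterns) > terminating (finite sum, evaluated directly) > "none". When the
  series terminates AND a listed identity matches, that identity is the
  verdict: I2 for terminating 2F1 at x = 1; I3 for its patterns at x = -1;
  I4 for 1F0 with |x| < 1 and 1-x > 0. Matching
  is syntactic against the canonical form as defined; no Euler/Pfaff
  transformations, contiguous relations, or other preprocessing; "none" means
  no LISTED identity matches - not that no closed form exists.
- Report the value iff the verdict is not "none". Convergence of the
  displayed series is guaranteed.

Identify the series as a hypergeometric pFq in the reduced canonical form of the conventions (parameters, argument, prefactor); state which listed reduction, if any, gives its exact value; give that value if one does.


Reduced: x = 9/4, 2F1, upper = {-9, 1/2}, lower = {5/8}, C = -1. Verdict: terminating - the sum ends at index 9 because -9 is a negative integer; exact evaluation follows. Its exact value is 4354943680/1037233691.

The tell: from the first term -1: the lower running product (prefactor -1) is a rising factorial.
Adjacent-term ratio: r(k) = (9/4) * (k-9) (k+1/2) / [(k+5/8) (k+1)] ; factor over Q: parameters, x = (9/4), and C = -1.


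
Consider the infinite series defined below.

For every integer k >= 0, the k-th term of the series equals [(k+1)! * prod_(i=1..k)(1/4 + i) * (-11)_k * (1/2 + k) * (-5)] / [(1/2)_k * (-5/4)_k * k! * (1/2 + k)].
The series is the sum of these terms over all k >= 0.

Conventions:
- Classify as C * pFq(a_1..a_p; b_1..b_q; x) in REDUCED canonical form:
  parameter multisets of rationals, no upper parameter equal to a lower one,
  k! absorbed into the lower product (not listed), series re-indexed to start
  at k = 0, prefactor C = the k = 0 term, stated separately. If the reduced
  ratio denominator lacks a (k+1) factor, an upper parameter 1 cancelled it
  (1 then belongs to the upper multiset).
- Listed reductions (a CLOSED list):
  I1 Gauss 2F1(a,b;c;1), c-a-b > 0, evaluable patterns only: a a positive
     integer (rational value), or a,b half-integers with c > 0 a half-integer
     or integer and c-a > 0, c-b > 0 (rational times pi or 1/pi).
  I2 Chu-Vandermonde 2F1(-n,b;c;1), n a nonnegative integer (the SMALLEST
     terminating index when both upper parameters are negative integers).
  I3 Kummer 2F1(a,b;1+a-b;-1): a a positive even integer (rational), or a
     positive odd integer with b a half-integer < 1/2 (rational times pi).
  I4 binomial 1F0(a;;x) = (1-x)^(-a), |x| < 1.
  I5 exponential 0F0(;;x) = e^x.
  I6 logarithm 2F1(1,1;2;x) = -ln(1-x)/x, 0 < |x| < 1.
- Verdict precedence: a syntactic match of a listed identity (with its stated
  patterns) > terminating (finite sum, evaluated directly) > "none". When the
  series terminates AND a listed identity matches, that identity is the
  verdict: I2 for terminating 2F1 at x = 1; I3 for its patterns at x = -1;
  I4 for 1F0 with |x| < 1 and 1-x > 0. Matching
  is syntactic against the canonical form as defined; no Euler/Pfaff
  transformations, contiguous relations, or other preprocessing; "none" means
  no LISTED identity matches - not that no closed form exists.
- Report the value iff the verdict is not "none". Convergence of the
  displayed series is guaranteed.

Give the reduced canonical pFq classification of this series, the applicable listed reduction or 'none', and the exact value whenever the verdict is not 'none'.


At argument 1: a 3F2 with upper {-11, 5/4, 2}, lower {-5/4, 1/2}, scaled by C = -5. Verdict: terminating at k = 11: the factor (-11)_k kills every later term; summing the 12 survivors is exact. Hence: -27497235/138734827.

The tell: from the first term -5: the factor k + 1/2 cancels (top and bottom), leaving prefactor -5.
Consecutive-term ratio: r(k) = 1 * (k-11) (k+5/4) (k+2) / [(k-5/4) (k+1/2) (k+1)] ; factor over Q: parameters, x = 1, and C = -5.


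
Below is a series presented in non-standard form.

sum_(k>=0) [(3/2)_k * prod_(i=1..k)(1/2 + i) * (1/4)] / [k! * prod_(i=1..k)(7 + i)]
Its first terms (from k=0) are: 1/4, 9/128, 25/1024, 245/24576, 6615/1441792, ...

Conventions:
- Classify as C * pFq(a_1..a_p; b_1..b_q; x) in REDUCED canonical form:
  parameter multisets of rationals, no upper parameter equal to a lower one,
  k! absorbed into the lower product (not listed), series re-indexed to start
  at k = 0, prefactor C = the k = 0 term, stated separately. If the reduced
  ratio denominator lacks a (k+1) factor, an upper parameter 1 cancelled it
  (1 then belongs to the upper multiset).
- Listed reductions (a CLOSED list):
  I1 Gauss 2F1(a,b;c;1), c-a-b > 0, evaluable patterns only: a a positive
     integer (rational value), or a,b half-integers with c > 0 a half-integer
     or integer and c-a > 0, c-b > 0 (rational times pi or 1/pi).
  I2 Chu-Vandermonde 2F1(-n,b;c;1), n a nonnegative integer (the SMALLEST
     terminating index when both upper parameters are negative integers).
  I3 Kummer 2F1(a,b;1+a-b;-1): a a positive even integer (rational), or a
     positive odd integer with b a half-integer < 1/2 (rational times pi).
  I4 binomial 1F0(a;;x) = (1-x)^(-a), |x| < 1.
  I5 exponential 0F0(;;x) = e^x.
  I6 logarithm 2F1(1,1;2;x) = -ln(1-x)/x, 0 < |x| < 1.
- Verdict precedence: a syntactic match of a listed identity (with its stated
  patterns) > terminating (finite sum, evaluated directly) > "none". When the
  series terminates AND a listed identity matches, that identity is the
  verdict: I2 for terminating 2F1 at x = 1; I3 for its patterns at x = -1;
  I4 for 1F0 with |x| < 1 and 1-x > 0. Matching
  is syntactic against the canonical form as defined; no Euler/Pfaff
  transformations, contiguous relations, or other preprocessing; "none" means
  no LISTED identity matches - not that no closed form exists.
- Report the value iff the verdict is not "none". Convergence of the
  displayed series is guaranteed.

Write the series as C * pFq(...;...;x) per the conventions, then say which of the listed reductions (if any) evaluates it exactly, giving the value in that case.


Classification (C = 1/4): 2F1 with upper {3/2, 3/2}, lower {8}, argument x = 1. Verdict: Gauss (I1, half-integer pattern) applies (x = 1; upper {3/2, 3/2} half-integers, c = 8 in the evaluable pattern). Hence: (131072/114345) / pi.

Key step: t_0 = 1/4 here, and the lower running product (prefactor 1/4) is a rising factorial.
Ratio: r(k) = 1 * (k+3/2) (k+3/2) / [(k+8) (k+1)] - rational in k. x = 1; t_0 = 1/4; negate the roots.


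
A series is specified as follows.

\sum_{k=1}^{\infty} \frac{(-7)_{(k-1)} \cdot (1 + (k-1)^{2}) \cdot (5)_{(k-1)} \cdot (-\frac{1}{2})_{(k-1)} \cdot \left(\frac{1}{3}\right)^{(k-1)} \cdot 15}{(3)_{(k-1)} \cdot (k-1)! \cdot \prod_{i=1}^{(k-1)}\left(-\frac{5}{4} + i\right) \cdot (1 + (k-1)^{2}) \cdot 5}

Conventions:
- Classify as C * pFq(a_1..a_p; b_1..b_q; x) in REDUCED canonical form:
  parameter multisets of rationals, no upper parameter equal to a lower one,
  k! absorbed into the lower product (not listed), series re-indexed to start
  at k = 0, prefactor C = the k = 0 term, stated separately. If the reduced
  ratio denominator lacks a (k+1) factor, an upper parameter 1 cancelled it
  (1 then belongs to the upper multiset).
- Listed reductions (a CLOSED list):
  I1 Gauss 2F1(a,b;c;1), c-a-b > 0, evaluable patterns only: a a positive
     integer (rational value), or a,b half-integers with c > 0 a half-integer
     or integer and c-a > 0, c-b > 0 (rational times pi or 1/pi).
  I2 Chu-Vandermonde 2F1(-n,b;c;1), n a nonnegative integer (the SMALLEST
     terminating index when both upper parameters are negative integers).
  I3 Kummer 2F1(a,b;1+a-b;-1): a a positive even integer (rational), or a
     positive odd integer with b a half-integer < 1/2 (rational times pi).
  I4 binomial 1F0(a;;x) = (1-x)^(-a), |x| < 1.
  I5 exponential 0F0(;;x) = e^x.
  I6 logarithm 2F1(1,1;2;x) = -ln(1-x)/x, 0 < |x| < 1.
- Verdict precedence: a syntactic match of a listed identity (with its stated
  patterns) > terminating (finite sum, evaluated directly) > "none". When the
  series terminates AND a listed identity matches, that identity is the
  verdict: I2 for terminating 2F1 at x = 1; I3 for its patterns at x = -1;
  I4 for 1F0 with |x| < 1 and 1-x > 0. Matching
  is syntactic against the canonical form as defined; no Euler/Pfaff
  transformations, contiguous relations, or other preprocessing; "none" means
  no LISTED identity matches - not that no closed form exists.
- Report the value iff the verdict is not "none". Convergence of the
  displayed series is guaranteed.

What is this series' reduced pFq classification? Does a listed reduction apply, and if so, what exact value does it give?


x = \frac{1}{3} here; the reduced form reads 3F2, upper {-7, -\frac{1}{2}, 5}, lower {-\frac{1}{4}, 3}, C = 3. Verdict: terminating - upper -7 stops the sum at k = 7; the 8 terms are added exactly. Hence: -\frac{26602823}{3504303}.

First insight: with t_0 = 3, the constant factors (prefactor 3) combine into one prefactor.
Term ratio: r(k) = \frac{1}{3} * (k-7) (k-\frac{1}{2}) (k+5) / [(k-\frac{1}{4}) (k+3) (k+1)] - rational in k, leading ratio \frac{1}{3}; with t_0 = 3, classification follows.


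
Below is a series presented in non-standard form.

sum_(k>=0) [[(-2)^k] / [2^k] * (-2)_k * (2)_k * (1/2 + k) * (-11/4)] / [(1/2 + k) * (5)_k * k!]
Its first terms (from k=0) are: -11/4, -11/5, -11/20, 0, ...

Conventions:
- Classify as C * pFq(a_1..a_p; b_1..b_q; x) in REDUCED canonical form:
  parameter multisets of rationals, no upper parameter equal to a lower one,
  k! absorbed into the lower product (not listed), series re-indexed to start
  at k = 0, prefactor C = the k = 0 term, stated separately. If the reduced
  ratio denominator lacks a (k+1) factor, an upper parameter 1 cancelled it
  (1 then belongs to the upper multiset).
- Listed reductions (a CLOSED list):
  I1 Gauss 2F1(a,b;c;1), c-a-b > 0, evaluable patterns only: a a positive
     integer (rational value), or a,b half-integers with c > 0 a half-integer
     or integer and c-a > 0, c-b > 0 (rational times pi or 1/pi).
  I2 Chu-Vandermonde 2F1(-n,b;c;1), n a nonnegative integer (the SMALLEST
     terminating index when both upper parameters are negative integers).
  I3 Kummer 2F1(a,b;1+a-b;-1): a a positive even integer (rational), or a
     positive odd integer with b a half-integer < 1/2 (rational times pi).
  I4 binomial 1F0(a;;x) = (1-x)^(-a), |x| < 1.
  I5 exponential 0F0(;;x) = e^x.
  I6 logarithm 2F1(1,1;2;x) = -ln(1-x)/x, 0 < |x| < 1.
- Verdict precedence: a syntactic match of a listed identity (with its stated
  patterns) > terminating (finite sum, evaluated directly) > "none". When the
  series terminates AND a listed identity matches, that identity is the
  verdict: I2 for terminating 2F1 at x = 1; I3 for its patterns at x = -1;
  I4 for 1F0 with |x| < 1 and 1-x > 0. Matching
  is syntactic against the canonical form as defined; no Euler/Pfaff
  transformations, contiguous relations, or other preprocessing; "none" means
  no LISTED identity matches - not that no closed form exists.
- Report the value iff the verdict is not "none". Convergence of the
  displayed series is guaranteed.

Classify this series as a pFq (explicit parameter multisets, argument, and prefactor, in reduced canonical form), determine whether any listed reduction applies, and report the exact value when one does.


This is -11/4 * 2F1(-2, 2; 5; -1) in reduced canonical form. Verdict at x = -1: the Kummer evaluation I3 matches (x = -1; c = 5 equals 1+a-b for upper {-2, 2}: listed pattern). Sum: -11/2.

Key step: t_0 being -11/4, the two k-th powers (C = -11/4) combine into one argument.
Step ratio: r(k) = (-1) * (k-2) (k+2) / [(k+5) (k+1)] ; factor over Q: parameters, x = (-1), and C = -11/4.


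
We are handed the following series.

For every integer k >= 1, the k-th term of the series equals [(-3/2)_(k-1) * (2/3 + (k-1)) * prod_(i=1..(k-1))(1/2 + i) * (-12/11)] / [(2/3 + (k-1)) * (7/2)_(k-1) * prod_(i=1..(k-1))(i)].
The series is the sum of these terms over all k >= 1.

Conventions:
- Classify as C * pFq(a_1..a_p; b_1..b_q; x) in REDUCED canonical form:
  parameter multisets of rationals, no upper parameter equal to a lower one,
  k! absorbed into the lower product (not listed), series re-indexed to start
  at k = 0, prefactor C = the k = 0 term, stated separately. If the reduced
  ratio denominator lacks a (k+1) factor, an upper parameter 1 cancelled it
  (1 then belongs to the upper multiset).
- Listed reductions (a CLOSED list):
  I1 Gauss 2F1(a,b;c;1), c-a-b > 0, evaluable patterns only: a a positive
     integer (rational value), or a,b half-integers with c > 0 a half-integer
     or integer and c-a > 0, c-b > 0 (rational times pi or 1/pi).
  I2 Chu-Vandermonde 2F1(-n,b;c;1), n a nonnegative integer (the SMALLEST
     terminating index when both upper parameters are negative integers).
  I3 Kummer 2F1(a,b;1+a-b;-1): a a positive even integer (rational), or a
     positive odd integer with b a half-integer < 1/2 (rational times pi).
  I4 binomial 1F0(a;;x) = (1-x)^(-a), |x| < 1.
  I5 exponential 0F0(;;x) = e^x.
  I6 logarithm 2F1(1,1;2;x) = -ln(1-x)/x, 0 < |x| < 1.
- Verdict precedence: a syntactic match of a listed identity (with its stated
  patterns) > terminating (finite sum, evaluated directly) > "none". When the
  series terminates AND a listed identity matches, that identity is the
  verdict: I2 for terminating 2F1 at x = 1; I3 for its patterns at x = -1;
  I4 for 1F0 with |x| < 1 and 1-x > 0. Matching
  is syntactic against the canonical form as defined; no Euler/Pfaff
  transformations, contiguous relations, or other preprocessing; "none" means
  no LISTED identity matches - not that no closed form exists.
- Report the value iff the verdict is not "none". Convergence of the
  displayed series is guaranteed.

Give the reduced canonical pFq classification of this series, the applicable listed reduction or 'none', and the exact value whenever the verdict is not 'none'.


Prefactor -12/11, argument 1: 2F1 with upper {-3/2, 3/2} over lower {7/2}. Verdict: the half-integer Gauss pattern (I1) matches (x = 1; upper {-3/2, 3/2} half-integers, c = 7/2 in the evaluable pattern). Sum: (-225/1408) * pi.

Key observation: t_0 = -12/11 here, and the running product (C = -12/11) telescopes to a rising factorial.
Adjacent-term ratio: r(k) = 1 * (k-3/2) (k+3/2) / [(k+7/2) (k+1)] - rational in k. x = 1; t_0 = -12/11; negate the roots.


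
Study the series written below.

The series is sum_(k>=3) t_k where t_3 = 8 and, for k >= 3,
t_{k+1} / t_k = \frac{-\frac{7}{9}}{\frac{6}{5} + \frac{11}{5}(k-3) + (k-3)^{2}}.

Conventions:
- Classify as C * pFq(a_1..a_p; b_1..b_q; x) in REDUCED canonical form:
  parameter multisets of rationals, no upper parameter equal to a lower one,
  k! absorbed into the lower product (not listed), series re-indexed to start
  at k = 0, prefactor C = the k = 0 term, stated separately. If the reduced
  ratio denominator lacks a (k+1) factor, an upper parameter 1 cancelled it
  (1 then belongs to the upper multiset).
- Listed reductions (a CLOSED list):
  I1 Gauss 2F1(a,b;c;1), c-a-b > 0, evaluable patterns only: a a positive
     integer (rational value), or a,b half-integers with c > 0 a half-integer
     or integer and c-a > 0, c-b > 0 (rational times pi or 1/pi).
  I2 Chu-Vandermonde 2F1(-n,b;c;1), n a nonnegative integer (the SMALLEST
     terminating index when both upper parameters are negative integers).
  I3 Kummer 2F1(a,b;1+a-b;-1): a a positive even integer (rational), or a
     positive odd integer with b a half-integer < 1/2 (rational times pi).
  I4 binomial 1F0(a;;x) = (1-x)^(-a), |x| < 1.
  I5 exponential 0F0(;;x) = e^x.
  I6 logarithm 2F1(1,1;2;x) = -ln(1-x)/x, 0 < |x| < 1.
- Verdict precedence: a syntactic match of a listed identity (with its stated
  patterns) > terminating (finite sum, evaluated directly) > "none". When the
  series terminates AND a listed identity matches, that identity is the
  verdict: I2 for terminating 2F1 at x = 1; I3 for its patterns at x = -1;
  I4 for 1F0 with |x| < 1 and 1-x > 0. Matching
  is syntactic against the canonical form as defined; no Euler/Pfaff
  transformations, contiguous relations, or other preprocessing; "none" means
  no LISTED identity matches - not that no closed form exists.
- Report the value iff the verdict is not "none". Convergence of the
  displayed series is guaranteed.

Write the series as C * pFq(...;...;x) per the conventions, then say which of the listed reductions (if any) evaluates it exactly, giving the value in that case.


The series (x = -\frac{7}{9}) is 0F1: upper {-}, lower {\frac{6}{5}}, prefactor 8. Verdict: none (x = -\frac{7}{9}): each listed identity misses the multisets {-} ; {\frac{6}{5}}.

The tell: x = -\frac{7}{9} and factor the ratio over Q (C = 8): negated roots = parameters.
Consecutive-term ratio: r(k) = -\frac{7}{9} * 1 / [(k+\frac{6}{5}) (k+1)] - rational in k. x = -\frac{7}{9}; t_0 = 8; negate the roots.


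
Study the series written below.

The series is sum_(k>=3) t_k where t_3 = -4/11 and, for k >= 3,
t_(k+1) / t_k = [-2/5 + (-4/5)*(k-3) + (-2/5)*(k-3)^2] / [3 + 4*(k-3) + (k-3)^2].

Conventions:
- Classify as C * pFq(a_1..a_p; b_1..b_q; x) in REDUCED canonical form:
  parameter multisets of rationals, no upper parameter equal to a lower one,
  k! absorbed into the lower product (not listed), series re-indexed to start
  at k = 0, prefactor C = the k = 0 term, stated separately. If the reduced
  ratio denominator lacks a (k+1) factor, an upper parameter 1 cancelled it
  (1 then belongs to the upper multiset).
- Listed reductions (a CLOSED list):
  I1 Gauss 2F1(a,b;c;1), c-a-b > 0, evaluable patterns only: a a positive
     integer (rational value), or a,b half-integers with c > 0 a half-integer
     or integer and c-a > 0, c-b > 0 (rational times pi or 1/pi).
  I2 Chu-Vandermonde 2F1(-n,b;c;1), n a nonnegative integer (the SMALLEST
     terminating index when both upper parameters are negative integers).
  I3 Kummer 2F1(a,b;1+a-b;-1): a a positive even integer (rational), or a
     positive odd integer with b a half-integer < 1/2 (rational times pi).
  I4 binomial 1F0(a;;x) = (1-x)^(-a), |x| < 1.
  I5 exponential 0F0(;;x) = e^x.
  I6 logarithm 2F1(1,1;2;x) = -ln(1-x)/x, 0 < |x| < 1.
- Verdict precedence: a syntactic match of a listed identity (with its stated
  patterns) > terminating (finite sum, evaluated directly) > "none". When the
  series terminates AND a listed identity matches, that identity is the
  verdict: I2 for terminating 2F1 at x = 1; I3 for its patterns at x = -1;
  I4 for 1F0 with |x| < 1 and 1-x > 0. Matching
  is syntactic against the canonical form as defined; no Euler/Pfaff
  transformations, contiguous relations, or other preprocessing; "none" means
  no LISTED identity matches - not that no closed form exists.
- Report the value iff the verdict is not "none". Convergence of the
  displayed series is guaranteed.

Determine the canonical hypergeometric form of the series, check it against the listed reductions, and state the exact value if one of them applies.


x = -2/5 here; the reduced form reads 2F1, upper {1, 1}, lower {3}, C = -4/11. Verdict: none - this 2F1 at x = -2/5 matches no listed pattern, and upper {1, 1} holds no stopper.

First insight: x = (-2/5) and the expanded ratio factors over Q; C = -4/11, x = -2/5, roots give parameters.
Term ratio: r(k) = (-2/5) * (k+1) (k+1) / [(k+3) (k+1)] - rational; roots negated = parameters, x = (-2/5), C = -4/11.


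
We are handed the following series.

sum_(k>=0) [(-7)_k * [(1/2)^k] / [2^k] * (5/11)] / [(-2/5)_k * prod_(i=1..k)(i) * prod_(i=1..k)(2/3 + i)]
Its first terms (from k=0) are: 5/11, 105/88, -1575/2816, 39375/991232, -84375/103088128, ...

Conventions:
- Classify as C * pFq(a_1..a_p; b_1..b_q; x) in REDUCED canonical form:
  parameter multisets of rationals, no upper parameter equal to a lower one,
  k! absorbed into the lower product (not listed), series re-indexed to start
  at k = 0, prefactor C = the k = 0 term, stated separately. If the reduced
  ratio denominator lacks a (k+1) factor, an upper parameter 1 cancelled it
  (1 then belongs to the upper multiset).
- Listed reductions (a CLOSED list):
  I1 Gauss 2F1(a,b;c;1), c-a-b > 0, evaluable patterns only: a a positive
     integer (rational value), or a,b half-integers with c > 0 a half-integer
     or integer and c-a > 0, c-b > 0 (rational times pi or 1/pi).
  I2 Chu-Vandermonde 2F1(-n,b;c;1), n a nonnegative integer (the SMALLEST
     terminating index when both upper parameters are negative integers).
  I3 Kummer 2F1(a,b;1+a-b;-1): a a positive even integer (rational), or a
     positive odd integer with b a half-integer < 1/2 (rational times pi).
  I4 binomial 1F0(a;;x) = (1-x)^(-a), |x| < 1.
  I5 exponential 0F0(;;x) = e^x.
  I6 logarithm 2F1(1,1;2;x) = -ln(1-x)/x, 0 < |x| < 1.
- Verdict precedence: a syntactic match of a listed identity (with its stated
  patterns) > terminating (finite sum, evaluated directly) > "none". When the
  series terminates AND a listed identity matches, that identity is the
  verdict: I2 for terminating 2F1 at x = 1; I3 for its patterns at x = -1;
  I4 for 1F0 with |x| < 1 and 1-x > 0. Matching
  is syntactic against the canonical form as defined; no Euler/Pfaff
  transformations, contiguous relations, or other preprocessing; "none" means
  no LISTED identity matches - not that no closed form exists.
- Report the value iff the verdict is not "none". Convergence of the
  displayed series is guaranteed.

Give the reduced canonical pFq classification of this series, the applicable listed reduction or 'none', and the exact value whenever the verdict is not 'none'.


This is 5/11 * 1F2(-7; -2/5, 5/3; 1/4) in reduced canonical form. Verdict: terminating - no listed pattern fits, but -7 in the upper list cuts the series at k = 7; direct evaluation. Sum: 104879819031622345/93033482690756608.

The tell: with t_0 = 5/11, the lower running product (C = 5/11) is a rising factorial.
Term ratio: r(k) = (1/4) * (k-7) / [(k-2/5) (k+5/3) (k+1)] ; factor over Q: parameters, x = (1/4), and C = 5/11.


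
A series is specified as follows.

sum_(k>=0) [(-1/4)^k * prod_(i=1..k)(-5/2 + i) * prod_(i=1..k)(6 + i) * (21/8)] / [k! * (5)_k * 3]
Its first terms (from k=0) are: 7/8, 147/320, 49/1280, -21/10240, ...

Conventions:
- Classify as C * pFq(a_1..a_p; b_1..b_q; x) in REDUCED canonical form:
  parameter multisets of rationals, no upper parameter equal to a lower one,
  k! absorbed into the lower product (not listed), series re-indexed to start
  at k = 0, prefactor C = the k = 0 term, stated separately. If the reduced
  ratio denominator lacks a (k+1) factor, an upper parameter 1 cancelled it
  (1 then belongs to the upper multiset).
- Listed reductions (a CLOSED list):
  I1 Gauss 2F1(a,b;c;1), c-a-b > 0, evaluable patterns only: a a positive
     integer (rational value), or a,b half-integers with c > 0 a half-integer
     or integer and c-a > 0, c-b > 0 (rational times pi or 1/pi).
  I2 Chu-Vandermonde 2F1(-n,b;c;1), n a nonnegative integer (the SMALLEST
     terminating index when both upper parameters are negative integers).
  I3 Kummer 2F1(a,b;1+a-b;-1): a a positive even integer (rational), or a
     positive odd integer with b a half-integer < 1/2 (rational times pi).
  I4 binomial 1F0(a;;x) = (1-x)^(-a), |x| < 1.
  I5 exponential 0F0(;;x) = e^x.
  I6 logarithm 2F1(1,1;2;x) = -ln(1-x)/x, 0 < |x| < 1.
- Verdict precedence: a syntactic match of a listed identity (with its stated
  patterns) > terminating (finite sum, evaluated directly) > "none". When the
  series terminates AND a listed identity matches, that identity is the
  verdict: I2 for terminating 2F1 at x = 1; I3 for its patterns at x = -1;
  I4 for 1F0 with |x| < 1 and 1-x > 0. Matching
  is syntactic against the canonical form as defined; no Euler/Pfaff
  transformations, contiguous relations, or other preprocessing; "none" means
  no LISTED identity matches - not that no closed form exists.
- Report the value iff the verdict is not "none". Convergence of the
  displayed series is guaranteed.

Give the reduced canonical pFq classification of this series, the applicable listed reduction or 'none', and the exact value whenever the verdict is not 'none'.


Classification (C = 7/8): 2F1 with upper {-3/2, 7}, lower {5}, argument x = -1/4. Verdict: none here - no I1-I6 shape fits x = -1/4 with lower {5}.

The tell: t_0 being 7/8, the running product (C = 7/8) telescopes to a rising factorial.
Consecutive-term ratio: r(k) = (-1/4) * (k-3/2) (k+7) / [(k+5) (k+1)] ; factor over Q: parameters, x = (-1/4), and C = 7/8.


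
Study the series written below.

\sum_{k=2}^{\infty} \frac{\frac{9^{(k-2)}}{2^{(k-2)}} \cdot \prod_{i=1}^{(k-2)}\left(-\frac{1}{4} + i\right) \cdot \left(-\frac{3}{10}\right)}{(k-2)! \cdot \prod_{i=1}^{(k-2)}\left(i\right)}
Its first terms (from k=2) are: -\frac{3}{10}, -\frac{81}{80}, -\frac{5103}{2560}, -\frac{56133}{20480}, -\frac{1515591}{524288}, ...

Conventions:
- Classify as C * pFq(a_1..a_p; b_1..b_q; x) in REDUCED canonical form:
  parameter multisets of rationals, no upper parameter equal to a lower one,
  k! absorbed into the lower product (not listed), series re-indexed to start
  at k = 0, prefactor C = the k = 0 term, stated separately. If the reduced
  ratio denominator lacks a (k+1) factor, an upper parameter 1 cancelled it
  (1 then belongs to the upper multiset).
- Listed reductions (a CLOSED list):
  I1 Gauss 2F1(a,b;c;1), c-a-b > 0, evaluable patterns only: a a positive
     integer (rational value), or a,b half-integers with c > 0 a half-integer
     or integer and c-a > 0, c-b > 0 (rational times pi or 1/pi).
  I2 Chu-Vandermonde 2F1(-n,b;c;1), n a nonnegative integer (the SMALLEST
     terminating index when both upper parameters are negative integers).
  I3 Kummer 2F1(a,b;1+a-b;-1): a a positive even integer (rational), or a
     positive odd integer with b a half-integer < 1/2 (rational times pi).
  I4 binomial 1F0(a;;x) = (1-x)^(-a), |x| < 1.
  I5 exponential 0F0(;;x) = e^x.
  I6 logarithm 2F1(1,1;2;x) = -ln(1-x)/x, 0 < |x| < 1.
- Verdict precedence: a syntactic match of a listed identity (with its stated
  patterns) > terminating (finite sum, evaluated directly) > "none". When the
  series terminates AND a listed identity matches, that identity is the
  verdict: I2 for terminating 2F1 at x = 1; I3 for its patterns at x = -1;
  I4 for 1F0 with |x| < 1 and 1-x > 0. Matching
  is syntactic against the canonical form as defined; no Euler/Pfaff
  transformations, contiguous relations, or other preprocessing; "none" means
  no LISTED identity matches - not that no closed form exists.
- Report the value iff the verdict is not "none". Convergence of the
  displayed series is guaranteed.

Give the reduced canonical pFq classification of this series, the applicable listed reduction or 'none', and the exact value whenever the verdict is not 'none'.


Key observation: with t_0 = -\frac{3}{10}, the two geometric factors (prefactor -3/10) combine into one argument.
Consecutive-term ratio: r(k) = \frac{9}{2} * (k+\frac{3}{4}) / [(k+1) (k+1)] - poly over poly, x = \frac{9}{2} from leading terms; C = -\frac{3}{10} at k = 0.

At argument \frac{9}{2}: a 1F1 with upper {\frac{3}{4}}, lower {1}, scaled by C = -\frac{3}{10}. Verdict: none. A 1F1 with upper {\frac{3}{4}} fits none of I1-I6 at x = \frac{9}{2}; the sum runs forever.


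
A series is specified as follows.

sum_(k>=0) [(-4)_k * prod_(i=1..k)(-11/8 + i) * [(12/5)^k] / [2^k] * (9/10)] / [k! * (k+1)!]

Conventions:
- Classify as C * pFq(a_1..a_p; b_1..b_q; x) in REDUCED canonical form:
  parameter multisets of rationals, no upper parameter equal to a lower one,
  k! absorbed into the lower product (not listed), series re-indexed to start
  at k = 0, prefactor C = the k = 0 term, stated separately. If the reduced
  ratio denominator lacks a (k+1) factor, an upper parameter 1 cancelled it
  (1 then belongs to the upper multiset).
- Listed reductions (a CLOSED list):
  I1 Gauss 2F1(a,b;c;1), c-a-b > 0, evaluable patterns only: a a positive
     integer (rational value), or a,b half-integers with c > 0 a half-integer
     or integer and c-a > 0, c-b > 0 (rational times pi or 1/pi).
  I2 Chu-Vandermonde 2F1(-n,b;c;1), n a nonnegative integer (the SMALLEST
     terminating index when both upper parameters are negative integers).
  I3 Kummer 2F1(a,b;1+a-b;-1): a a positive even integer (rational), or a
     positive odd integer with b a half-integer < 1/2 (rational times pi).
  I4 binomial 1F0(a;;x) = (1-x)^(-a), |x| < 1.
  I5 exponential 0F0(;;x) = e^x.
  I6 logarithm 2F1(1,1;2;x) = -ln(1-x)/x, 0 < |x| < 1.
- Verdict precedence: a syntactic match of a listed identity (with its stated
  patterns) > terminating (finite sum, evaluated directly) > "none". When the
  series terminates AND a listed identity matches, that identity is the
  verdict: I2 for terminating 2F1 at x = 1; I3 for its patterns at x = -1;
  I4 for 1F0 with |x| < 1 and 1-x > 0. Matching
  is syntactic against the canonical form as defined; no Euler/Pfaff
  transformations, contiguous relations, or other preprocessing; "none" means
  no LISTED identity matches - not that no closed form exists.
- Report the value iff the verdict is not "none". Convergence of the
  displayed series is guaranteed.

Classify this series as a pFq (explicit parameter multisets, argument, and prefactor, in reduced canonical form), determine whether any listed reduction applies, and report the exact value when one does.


At argument 6/5: a 2F1 with upper {-4, -3/8}, lower {2}, scaled by C = 9/10. Verdict: terminating - the sum ends at index 4 because -4 is a negative integer; exact evaluation follows. Value: 19064583/12800000.

Structural cue: t_0 being 9/10, the two k-th powers (C = 9/10) combine into one argument.
Step ratio: r(k) = (6/5) * (k-4) (k-3/8) / [(k+2) (k+1)] - rational; roots negated = parameters, x = (6/5), C = 9/10.


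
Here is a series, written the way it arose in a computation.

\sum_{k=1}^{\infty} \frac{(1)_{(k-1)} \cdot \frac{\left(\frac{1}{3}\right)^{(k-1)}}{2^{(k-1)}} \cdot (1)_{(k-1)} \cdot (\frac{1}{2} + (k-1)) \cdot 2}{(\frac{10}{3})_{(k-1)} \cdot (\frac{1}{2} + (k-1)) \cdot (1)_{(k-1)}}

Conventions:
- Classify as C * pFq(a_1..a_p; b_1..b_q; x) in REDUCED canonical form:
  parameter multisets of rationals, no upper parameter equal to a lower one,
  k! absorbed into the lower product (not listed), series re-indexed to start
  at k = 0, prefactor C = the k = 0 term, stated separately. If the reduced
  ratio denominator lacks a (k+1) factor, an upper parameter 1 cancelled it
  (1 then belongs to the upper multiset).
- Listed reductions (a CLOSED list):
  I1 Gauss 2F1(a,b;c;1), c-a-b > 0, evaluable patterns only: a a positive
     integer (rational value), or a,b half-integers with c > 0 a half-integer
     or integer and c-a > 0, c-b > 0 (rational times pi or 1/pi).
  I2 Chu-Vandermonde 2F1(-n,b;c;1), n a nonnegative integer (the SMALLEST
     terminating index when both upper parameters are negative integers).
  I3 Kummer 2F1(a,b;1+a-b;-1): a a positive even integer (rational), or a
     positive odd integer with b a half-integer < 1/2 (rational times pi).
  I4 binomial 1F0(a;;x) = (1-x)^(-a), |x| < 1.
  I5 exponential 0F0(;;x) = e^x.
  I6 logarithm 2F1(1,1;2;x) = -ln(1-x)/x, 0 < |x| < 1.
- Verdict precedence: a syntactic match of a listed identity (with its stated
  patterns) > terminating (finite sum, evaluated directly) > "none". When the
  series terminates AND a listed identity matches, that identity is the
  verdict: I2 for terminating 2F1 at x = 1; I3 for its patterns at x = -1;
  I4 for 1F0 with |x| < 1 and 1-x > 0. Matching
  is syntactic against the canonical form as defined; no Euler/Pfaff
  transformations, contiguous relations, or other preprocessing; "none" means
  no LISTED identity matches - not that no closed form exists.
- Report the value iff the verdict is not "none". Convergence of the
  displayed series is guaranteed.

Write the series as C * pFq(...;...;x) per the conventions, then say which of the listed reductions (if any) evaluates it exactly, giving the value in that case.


Key step: t_0 = 2 here, and k + 1/2 divides numerator and denominator alike; prefactor 2 after cancelling.
Consecutive-term ratio: r(k) = \frac{1}{6} * (k+1) (k+1) / [(k+\frac{10}{3}) (k+1)] - rational in k. x = \frac{1}{6}; t_0 = 2; negate the roots.

At argument \frac{1}{6}: a 2F1 with upper {1, 1}, lower {\frac{10}{3}}, scaled by C = 2. Verdict: no listed reduction: x = \frac{1}{6} and upper {1, 1} fail every I1-I6 pattern.


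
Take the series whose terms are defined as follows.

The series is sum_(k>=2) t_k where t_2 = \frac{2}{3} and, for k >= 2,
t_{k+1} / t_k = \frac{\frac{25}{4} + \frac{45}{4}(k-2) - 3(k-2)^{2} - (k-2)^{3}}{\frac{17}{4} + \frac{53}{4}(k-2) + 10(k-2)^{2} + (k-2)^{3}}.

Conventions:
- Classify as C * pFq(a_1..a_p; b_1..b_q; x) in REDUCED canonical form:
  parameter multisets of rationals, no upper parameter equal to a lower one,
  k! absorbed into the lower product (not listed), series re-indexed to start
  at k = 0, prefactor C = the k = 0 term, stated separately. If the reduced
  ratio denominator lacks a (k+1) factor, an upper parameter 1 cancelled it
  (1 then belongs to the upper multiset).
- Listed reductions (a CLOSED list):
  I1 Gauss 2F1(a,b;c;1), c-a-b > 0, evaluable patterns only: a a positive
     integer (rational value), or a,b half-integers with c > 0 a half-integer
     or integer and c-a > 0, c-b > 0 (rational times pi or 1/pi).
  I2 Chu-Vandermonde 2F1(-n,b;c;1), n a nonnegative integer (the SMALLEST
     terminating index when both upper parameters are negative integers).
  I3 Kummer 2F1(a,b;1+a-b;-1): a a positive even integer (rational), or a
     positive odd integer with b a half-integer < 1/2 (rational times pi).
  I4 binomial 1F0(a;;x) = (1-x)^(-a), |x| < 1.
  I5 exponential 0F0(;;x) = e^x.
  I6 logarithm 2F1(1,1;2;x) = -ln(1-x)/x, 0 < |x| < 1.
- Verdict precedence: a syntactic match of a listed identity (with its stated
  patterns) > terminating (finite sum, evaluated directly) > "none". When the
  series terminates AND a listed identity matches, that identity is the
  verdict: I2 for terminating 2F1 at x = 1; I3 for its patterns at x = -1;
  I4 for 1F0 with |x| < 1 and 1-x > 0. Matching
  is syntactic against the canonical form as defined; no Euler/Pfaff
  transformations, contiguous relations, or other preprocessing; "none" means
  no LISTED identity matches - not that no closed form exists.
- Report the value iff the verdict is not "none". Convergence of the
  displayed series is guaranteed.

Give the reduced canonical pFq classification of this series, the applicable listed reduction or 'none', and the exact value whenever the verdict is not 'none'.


With C = \frac{2}{3}: the canonical form is 2F1(-\frac{5}{2}, 5; \frac{17}{2}; -1). Verdict: Kummer's theorem (I3) fires (x = -1; c = \frac{17}{2} equals 1+a-b for upper {-\frac{5}{2}, 5}: listed pattern). Value: \frac{45045}{65536} \cdot \pi.

Structural cue: from the first term \frac{2}{3}: the ratio is unreduced: k + 1/2 divides both sides (prefactor 2/3).
Step ratio: r(k) = -1 * (k-\frac{5}{2}) (k+5) / [(k+\frac{17}{2}) (k+1)] - rational in k. x = -1; t_0 = \frac{2}{3}; negate the roots.


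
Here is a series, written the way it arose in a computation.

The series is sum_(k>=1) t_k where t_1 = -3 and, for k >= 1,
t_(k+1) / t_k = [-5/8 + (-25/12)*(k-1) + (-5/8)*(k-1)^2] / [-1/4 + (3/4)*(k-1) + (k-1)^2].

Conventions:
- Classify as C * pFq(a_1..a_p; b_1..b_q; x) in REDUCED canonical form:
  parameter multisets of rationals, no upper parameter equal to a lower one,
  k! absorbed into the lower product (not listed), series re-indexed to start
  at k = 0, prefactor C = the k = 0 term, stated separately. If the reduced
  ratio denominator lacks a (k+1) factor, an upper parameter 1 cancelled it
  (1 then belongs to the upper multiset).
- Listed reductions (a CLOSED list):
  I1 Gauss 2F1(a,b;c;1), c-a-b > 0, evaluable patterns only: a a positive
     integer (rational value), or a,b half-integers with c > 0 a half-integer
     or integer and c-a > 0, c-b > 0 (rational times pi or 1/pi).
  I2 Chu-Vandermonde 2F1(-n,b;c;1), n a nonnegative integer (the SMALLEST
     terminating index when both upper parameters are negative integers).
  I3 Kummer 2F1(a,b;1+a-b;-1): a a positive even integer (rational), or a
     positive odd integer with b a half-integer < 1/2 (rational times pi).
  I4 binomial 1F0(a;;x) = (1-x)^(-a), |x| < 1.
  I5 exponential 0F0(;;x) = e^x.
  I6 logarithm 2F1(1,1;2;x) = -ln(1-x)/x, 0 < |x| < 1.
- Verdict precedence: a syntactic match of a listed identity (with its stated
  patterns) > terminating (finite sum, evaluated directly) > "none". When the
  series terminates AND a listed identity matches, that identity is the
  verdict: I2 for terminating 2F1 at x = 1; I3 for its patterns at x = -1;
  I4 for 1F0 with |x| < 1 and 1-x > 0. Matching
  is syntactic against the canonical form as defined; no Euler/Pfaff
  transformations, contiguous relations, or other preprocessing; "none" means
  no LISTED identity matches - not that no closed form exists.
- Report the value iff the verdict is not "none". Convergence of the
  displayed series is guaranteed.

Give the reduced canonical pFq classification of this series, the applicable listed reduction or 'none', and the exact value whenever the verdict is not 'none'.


At argument -5/8: a 2F1 with upper {1/3, 3}, lower {-1/4}, scaled by C = -3. Verdict: none - this 2F1 at x = -5/8 matches no listed pattern, and upper {1/3, 3} holds no stopper.

First insight: from the first term -3: factor the ratio over Q (C = -3, x = -5/8): negated roots = parameters.
Term ratio: r(k) = (-5/8) * (k+1/3) (k+3) / [(k-1/4) (k+1)] - poly over poly, x = (-5/8) from leading terms; C = -3 at k = 0.
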